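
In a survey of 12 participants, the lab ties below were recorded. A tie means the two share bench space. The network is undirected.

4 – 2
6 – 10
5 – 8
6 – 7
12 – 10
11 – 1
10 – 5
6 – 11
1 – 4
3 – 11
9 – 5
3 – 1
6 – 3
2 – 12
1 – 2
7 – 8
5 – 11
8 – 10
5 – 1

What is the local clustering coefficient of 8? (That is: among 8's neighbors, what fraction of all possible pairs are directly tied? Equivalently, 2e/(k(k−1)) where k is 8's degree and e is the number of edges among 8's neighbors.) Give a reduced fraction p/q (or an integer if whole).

8's neighbors: 5, 7, and 10 (k = 3).
Possible neighbor pairs: C(3,2) = 3. Edges among them: 5–10 → e = 1.
Clustering(8) = 1/3.

1/3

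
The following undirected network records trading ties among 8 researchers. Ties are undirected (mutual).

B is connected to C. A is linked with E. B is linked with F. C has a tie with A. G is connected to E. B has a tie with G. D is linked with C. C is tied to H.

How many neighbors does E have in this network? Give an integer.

2

E is directly tied to A and G. That is 2 neighbors, so the degree of E is 2.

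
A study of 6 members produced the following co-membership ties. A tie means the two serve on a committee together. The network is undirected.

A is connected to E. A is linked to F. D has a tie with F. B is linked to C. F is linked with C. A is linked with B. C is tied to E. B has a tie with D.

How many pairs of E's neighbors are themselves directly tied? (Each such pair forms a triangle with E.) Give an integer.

0

E's neighbors are A and C, but none of them are tied to each other, so no triangle contains E.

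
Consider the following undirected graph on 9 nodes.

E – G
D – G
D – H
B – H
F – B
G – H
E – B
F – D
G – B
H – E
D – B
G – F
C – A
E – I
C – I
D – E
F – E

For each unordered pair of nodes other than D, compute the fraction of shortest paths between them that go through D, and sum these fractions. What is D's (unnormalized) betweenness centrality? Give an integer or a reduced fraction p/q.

Pairs whose geodesics pass through D — H–F: 1/4.
All other pairs contribute 0.
Summing the contributions gives betweenness(D) = 1/4.

1/4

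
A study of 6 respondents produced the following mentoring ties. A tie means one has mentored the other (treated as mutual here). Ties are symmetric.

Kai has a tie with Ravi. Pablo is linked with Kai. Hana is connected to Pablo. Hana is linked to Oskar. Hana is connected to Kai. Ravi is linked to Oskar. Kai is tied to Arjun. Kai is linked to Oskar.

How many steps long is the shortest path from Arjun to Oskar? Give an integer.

One shortest route is Arjun – Kai – Oskar, which uses 2 edges, and Arjun and Oskar are not directly tied, so nothing shorter exists. So d(Arjun,Oskar) = 2.

2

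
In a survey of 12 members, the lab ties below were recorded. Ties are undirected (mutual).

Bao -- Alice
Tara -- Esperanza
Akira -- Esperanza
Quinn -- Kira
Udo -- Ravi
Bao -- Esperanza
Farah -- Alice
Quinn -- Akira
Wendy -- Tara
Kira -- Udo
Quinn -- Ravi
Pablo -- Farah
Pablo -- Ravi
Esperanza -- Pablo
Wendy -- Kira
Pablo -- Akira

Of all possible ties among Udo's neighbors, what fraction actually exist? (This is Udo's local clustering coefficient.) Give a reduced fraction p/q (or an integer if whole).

0

Udo's neighbors: Kira and Ravi (k = 2).
Possible neighbor pairs: C(2,2) = 1. Edges among them: none → e = 0.
Clustering(Udo) = 0/1.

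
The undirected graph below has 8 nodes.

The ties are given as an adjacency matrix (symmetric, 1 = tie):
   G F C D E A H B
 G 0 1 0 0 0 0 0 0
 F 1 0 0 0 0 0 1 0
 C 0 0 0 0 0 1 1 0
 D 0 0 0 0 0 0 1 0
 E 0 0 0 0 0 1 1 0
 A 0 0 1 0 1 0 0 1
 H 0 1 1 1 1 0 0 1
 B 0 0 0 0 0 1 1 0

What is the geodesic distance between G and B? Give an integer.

One shortest route is G – F – H – B, which uses 3 edges, and at distance 2 from G we only reach {H}, which does not include B. So d(G,B) = 3.

3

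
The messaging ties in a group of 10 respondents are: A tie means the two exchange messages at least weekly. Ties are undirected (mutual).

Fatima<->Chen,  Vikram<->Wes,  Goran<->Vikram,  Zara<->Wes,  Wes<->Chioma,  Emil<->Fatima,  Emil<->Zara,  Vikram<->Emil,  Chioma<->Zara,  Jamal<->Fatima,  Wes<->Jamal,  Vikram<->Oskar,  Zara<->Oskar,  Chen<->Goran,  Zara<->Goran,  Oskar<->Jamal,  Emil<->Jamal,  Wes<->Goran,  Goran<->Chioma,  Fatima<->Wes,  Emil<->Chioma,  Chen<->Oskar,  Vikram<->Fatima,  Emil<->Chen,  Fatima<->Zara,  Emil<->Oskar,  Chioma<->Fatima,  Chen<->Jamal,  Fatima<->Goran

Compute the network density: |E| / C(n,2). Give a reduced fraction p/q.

There are 29 edges and 10 nodes, so the maximum possible is C(10,2) = 45.
Density = 29/45.

29/45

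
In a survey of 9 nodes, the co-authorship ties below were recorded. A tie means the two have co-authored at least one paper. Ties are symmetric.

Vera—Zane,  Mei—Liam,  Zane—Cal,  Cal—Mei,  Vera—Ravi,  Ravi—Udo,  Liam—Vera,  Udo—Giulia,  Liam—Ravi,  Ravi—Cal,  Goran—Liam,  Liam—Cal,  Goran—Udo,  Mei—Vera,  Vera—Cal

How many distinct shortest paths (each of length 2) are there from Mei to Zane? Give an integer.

2

The shortest distance is 2. The length-2 paths are: Mei–Cal–Zane; Mei–Vera–Zane.
That gives 2 distinct shortest paths.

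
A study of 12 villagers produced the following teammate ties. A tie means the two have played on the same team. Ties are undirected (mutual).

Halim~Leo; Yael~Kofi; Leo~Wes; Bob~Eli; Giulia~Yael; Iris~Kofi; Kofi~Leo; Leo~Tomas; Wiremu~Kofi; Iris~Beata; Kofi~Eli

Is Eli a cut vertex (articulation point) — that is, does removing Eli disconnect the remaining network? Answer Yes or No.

Removing Eli leaves {Beata, Giulia, Halim, Iris, Kofi, Leo, Tomas, Wes, Wiremu, and Yael} with no path to {Bob}, so the network splits into 2 components. Eli is a cut vertex.

Yes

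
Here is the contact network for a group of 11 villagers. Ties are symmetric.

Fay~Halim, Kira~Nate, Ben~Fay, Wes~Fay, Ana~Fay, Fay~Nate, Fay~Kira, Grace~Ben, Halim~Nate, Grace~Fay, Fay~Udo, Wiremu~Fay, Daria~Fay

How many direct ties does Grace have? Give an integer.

2

Grace is directly tied to Ben and Fay. That is 2 neighbors, so the degree of Grace is 2.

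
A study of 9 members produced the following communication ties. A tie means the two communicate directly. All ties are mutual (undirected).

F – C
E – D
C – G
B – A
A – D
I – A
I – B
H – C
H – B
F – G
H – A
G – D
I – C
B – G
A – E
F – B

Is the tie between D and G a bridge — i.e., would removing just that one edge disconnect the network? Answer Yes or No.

No

Even without that edge, D still reaches G via D – A – B – G, so the network stays connected. Not a bridge.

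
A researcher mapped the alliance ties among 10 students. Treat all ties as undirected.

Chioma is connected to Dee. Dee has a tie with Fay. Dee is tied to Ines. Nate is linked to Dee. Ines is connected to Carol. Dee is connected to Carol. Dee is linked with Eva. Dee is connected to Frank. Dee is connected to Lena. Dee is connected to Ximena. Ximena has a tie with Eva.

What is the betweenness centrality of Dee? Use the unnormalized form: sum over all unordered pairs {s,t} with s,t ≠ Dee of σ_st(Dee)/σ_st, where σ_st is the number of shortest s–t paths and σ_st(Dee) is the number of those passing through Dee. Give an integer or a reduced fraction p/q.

Pairs whose geodesics pass through Dee — Carol–Eva: 1; Carol–Nate: 1; Carol–Chioma: 1; Carol–Fay: 1; Carol–Frank: 1; Carol–Ximena: 1; Carol–Lena: 1; Eva–Nate: 1; Eva–Chioma: 1; Eva–Fay: 1; Eva–Frank: 1; Eva–Ines: 1; Eva–Lena: 1; Nate–Chioma: 1 … (+20 more pairs).
All other pairs contribute 0.
Summing the contributions gives betweenness(Dee) = 34.

34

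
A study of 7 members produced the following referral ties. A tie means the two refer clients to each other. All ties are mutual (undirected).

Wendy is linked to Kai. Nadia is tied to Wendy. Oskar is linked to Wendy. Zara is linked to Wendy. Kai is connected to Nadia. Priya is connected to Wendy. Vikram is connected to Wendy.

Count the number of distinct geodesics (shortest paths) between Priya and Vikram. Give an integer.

The shortest distance is 2, and the only length-2 path is Priya–Wendy–Vikram. So there is exactly 1 shortest path.

1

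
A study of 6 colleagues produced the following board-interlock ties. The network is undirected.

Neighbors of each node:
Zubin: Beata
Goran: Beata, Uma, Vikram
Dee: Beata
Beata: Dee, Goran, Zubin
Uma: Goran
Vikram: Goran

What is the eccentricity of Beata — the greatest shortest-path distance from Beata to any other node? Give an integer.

Distances from Beata: Dee:1, Goran:1, Uma:2, Vikram:2, Zubin:1.
The largest is 2 (to Uma and Vikram), so the eccentricity of Beata is 2.

2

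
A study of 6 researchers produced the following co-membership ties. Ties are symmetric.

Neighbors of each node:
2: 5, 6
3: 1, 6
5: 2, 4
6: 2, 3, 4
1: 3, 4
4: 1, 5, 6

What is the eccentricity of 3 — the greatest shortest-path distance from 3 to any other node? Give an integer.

Distances from 3: 1:1, 2:2, 4:2, 5:3, 6:1.
The largest is 3 (to 5), so the eccentricity of 3 is 3.

3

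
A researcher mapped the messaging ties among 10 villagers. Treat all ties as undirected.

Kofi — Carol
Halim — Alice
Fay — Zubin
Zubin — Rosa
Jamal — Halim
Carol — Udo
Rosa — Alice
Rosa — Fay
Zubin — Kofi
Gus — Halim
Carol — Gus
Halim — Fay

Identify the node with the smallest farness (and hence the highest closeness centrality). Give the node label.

Halim

Farness (sum of distances to all others) for each node — Alice:20, Carol:19, Fay:18, Gus:18, Halim:16, Jamal:24, Kofi:20, Rosa:20, Udo:27, Zubin:18.
The smallest farness is 16, for Halim, so Halim has the highest closeness.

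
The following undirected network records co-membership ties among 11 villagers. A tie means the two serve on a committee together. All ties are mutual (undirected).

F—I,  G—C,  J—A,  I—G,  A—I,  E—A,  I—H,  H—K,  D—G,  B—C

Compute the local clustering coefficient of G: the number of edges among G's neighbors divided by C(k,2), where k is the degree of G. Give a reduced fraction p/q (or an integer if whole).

0

G's neighbors: C, D, and I (k = 3).
Possible neighbor pairs: C(3,2) = 3. Edges among them: none → e = 0.
Clustering(G) = 0/3 = 0.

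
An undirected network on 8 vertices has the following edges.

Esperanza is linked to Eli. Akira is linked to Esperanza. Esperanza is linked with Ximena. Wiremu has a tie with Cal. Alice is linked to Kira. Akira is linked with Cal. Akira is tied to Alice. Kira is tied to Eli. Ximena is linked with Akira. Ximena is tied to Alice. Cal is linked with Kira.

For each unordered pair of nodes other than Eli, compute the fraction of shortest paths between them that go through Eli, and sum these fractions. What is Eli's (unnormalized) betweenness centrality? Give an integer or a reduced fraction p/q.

Pairs whose geodesics pass through Eli — Kira–Esperanza: 1.
All other pairs contribute 0.
Summing the contributions gives betweenness(Eli) = 1.

1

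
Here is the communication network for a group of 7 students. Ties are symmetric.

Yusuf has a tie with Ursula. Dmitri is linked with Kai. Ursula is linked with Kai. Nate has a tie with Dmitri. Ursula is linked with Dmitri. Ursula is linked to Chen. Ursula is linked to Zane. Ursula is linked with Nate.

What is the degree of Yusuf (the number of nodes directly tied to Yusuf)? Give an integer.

1

Yusuf is directly tied to Ursula. That is 1 neighbor, so the degree of Yusuf is 1.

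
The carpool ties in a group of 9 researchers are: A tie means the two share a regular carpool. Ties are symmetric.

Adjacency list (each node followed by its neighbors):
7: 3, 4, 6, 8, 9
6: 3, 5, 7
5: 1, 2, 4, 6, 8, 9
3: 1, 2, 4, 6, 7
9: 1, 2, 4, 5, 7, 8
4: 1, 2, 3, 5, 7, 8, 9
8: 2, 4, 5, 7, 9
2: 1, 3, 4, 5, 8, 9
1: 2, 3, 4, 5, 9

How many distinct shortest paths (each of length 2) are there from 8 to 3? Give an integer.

The shortest distance is 2. The length-2 paths are: 8–2–3; 8–4–3; 8–7–3.
That gives 3 distinct shortest paths.

3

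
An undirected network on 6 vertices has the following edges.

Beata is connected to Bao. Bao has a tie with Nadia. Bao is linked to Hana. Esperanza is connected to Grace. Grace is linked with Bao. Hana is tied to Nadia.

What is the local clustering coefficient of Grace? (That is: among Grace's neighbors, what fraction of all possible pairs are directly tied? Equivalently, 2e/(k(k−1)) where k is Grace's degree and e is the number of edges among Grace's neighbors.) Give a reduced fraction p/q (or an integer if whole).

0

Grace's neighbors: Bao and Esperanza (k = 2).
Possible neighbor pairs: C(2,2) = 1. Edges among them: none → e = 0.
Clustering(Grace) = 0/1.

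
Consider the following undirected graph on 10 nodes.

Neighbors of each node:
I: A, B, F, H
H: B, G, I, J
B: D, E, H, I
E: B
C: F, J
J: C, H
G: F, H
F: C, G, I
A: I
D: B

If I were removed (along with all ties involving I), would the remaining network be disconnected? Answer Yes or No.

Yes

Removing I leaves {B, C, D, E, F, G, H, and J} with no path to {A}, so the network splits into 2 components. I is a cut vertex.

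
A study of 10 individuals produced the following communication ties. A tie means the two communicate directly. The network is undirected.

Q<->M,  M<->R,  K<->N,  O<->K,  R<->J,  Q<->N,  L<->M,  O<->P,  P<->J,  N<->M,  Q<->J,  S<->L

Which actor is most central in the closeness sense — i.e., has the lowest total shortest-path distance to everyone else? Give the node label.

Farness (sum of distances to all others) for each node — J:19, K:21, L:22, M:16, N:17, O:24, P:23, Q:17, R:19, S:30.
The smallest farness is 16, for M, so M has the highest closeness.

M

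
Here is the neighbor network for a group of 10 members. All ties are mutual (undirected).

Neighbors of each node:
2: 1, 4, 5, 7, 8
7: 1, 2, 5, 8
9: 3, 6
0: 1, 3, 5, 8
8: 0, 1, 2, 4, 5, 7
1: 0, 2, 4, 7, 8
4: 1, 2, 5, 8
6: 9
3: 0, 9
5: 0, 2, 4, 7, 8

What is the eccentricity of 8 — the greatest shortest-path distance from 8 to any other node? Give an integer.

Distances from 8: 0:1, 1:1, 2:1, 3:2, 4:1, 5:1, 6:4, 7:1, 9:3.
The largest is 4 (to 6), so the eccentricity of 8 is 4.

4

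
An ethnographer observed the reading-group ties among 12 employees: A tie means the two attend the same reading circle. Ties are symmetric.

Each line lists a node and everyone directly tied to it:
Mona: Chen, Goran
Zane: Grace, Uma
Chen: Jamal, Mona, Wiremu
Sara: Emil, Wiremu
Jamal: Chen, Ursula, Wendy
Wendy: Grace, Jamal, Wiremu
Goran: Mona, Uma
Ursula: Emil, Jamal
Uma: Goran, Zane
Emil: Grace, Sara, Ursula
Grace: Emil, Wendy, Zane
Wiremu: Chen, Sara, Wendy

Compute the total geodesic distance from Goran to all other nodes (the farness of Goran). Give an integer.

31

Distances from Goran: Chen:2, Emil:4, Grace:3, Jamal:3, Mona:1, Sara:4, Uma:1, Ursula:4, Wendy:4, Wiremu:3, Zane:2.
Sum = 2 + 4 + 3 + 3 + 1 + 4 + 1 + 4 + 4 + 3 + 2 = 31.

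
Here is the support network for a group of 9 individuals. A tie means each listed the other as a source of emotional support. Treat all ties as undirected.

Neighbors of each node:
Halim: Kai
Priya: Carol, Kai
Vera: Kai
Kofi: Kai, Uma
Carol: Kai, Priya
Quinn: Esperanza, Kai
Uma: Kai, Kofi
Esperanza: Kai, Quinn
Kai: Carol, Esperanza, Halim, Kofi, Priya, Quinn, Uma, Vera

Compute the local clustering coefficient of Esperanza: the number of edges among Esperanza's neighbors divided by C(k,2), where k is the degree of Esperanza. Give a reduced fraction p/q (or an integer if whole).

1

Esperanza's neighbors: Kai and Quinn (k = 2).
Possible neighbor pairs: C(2,2) = 1. Edges among them: Kai–Quinn → e = 1.
Clustering(Esperanza) = 1/1.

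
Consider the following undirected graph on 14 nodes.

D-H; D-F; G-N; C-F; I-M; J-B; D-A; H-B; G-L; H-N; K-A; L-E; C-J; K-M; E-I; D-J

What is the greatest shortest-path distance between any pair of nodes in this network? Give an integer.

7

Eccentricity of each node (its greatest distance to any other): A:5, B:6, C:7, D:5, E:7, F:6, G:5, H:5, I:6, J:6, K:5, L:6, M:5, N:5.
The maximum eccentricity is 7, realized for instance by the pair C–E via C – J – D – H – N – G – L – E. So the diameter is 7.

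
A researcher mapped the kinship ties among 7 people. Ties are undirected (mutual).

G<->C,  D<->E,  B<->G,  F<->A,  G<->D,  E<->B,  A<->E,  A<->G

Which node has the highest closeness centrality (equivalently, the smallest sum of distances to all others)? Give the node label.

G

Farness (sum of distances to all others) for each node — A:9, B:11, C:13, D:11, E:10, F:14, G:8.
The smallest farness is 8, for G, so G has the highest closeness.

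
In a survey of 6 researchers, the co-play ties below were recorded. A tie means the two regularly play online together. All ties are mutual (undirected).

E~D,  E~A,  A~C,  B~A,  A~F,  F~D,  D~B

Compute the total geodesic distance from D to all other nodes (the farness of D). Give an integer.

Distances from D: A:2, B:1, C:3, E:1, F:1.
Sum = 2 + 1 + 3 + 1 + 1 = 8.

8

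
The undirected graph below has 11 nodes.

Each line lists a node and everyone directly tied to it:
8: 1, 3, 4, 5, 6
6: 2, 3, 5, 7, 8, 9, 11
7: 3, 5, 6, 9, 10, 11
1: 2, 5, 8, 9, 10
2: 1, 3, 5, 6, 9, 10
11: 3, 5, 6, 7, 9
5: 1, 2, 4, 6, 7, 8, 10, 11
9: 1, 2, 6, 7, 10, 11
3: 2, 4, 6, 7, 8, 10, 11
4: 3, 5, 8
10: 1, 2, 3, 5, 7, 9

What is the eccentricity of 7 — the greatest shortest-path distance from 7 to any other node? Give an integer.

2

Distances from 7: 1:2, 2:2, 3:1, 4:2, 5:1, 6:1, 8:2, 9:1, 10:1, 11:1.
The largest is 2 (to 1, 2, 8, and 4), so the eccentricity of 7 is 2.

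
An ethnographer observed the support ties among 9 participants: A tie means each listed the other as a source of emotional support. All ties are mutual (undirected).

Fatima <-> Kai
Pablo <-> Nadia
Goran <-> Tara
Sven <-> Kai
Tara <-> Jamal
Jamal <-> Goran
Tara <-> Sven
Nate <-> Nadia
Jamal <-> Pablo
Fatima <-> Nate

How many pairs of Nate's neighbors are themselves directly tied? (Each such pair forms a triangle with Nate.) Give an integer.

Nate's neighbors are Fatima and Nadia, but none of them are tied to each other, so no triangle contains Nate.

0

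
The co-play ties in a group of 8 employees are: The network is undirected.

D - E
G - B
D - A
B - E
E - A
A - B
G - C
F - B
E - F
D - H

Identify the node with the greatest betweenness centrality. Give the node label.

B

Unnormalized betweenness of each node: A:3, B:21/2, C:0, D:6, E:11/2, F:0, G:6, H:0.
B has the largest value, 21/2, making it the main broker — the node through which the most shortest paths run.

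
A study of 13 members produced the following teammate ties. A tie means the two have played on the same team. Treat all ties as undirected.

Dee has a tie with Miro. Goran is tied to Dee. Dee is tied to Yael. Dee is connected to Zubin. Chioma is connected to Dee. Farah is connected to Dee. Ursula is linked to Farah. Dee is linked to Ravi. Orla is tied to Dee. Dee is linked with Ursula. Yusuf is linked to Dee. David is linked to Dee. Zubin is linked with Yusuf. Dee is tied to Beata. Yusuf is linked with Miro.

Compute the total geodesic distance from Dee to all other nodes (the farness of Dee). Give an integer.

Distances from Dee: Beata:1, Chioma:1, David:1, Farah:1, Goran:1, Miro:1, Orla:1, Ravi:1, Ursula:1, Yael:1, Yusuf:1, Zubin:1.
Sum = 1 + 1 + 1 + 1 + 1 + 1 + 1 + 1 + 1 + 1 + 1 + 1 = 12.

12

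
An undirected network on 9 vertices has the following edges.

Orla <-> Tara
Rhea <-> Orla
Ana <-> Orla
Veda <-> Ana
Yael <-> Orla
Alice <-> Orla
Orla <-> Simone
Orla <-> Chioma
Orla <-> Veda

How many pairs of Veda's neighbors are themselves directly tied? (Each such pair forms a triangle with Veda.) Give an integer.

1

Veda's neighbors: Ana and Orla.
Neighbor pairs that are themselves tied: Veda–Ana–Orla. Each forms one triangle with Veda, for 1 in total.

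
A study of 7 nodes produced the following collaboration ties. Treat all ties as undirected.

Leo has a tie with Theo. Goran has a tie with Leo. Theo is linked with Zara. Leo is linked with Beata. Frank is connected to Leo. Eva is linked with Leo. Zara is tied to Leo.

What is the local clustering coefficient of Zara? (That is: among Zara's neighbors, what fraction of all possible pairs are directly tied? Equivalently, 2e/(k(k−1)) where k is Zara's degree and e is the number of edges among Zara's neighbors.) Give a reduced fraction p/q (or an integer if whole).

1

Zara's neighbors: Leo and Theo (k = 2).
Possible neighbor pairs: C(2,2) = 1. Edges among them: Leo–Theo → e = 1.
Clustering(Zara) = 1/1.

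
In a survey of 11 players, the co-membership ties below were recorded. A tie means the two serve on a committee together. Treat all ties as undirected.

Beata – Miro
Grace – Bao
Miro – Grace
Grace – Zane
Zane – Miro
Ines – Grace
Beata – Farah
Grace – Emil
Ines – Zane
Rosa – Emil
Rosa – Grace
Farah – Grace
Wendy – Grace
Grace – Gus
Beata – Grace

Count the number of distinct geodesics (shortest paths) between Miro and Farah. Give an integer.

The shortest distance is 2. The length-2 paths are: Miro–Grace–Farah; Miro–Beata–Farah.
That gives 2 distinct shortest paths.

2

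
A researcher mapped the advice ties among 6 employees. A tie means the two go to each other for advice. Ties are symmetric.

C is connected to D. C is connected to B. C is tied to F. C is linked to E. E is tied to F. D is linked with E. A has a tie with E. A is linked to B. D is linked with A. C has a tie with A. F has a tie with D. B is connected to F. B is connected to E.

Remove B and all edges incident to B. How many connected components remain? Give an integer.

B's neighbors (A, C, E, and F) remain reachable from one another through other ties, so the rest of the network stays in one piece.

1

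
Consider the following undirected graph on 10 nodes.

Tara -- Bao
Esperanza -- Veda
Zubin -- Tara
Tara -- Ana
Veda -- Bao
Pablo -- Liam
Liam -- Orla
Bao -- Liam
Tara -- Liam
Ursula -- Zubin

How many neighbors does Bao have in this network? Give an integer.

Bao is directly tied to Liam, Tara, and Veda. That is 3 neighbors, so the degree of Bao is 3.

3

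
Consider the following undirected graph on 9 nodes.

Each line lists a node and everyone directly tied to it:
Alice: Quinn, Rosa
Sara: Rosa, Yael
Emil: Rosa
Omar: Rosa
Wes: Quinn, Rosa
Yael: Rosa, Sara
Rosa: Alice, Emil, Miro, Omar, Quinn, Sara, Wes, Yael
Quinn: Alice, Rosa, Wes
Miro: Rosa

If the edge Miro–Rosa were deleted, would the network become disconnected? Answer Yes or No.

Without the Miro–Rosa edge there is no alternate route between Miro and Rosa, so the network disconnects. It is a bridge.

Yes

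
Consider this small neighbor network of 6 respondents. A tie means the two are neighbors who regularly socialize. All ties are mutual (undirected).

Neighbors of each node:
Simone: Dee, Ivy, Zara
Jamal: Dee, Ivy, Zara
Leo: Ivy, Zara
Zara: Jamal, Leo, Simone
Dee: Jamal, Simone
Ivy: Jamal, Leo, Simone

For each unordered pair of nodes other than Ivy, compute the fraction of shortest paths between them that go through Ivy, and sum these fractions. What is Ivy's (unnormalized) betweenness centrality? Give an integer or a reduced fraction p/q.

11/6

Pairs whose geodesics pass through Ivy — Jamal–Simone: 1/3; Jamal–Leo: 1/2; Dee–Leo: 2/4; Simone–Leo: 1/2.
All other pairs contribute 0.
Summing the contributions gives betweenness(Ivy) = 11/6.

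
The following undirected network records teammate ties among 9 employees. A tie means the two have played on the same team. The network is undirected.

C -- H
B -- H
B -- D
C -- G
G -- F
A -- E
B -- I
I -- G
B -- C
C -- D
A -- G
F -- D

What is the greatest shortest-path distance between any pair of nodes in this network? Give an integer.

Eccentricity of each node (its greatest distance to any other): A:3, B:4, C:3, D:4, E:4, F:3, G:2, H:4, I:3.
The maximum eccentricity is 4, realized for instance by the pair H–E via H – C – G – A – E. So the diameter is 4.

4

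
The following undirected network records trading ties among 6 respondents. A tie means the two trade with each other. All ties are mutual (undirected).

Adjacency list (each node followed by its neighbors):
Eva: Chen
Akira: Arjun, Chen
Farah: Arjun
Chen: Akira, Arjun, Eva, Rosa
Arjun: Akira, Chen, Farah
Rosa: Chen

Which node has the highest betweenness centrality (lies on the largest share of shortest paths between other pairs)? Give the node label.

Unnormalized betweenness of each node: Akira:0, Arjun:4, Chen:7, Eva:0, Farah:0, Rosa:0.
Chen has the largest value, 7, making it the main broker — the node through which the most shortest paths run.

Chen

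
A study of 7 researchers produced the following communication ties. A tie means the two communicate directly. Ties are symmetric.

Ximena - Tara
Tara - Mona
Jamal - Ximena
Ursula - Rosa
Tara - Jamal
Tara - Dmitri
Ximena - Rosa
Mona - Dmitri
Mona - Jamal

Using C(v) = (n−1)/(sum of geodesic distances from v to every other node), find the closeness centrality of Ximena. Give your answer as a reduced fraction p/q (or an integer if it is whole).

2/3

Distances from Ximena: Dmitri:2, Jamal:1, Mona:2, Rosa:1, Tara:1, Ursula:2. Sum = 9.
n = 7, so closeness = 6/9 = 2/3.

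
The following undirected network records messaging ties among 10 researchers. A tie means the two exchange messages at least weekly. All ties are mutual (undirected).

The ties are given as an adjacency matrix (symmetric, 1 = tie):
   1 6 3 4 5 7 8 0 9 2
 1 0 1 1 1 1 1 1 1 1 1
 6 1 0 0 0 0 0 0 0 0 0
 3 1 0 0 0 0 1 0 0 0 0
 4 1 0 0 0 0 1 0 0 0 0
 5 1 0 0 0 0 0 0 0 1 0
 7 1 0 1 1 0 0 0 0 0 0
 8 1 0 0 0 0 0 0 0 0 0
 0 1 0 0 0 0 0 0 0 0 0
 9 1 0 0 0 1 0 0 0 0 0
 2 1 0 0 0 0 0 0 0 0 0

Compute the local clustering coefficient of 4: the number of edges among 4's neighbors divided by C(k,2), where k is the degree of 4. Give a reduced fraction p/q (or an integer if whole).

4's neighbors: 1 and 7 (k = 2).
Possible neighbor pairs: C(2,2) = 1. Edges among them: 1–7 → e = 1.
Clustering(4) = 1/1.

1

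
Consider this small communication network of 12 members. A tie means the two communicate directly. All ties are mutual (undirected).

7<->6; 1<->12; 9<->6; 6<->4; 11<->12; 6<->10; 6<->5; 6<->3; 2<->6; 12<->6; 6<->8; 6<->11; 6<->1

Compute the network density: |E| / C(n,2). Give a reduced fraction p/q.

13/66

There are 13 edges and 12 nodes, so the maximum possible is C(12,2) = 66.
Density = 13/66.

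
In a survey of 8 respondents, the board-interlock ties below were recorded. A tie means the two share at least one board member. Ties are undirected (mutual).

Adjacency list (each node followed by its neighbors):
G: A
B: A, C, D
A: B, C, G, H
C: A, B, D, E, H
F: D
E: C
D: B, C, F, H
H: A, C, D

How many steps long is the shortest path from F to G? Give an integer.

One shortest route is F – D – B – A – G, which uses 4 edges, and at distance 3 from F we only reach {A, E}, which does not include G. So d(F,G) = 4.

4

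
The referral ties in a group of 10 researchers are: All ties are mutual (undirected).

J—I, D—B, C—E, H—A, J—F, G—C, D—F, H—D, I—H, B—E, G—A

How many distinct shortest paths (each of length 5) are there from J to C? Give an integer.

The shortest distance is 5. The length-5 paths are: J–F–D–B–E–C; J–I–H–A–G–C.
That gives 2 distinct shortest paths.

2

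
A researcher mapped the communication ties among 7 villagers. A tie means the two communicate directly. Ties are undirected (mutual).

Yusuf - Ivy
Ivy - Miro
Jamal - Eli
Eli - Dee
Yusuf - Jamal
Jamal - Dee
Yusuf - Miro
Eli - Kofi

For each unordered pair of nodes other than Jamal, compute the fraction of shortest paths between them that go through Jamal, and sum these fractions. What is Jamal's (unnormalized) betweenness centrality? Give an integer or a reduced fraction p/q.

Pairs whose geodesics pass through Jamal — Ivy–Eli: 1; Ivy–Dee: 1; Ivy–Kofi: 1; Yusuf–Eli: 1; Yusuf–Dee: 1; Yusuf–Kofi: 1; Miro–Eli: 1; Miro–Dee: 1; Miro–Kofi: 1.
All other pairs contribute 0.
Summing the contributions gives betweenness(Jamal) = 9.

9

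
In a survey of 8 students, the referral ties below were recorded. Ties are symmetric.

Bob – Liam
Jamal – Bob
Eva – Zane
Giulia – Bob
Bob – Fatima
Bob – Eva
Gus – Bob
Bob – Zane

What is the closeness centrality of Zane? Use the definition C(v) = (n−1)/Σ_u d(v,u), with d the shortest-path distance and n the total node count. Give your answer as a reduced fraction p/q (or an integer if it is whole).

Distances from Zane: Bob:1, Eva:1, Fatima:2, Giulia:2, Gus:2, Jamal:2, Liam:2. Sum = 12.
n = 8, so closeness = 7/12.

7/12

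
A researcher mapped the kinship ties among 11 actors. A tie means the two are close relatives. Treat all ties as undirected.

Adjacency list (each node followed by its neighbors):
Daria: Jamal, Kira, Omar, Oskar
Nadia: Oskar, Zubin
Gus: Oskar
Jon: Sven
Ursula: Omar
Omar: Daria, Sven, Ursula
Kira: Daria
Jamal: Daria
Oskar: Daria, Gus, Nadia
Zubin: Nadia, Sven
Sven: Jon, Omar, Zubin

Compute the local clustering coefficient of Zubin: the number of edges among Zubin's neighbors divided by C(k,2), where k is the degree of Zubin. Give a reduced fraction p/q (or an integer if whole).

0

Zubin's neighbors: Nadia and Sven (k = 2).
Possible neighbor pairs: C(2,2) = 1. Edges among them: none → e = 0.
Clustering(Zubin) = 0/1.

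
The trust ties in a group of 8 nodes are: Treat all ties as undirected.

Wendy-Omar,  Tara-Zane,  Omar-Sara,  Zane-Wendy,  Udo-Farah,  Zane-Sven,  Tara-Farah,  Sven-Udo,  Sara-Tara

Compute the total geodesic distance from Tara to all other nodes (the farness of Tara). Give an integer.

Distances from Tara: Farah:1, Omar:2, Sara:1, Sven:2, Udo:2, Wendy:2, Zane:1.
Sum = 1 + 2 + 1 + 2 + 2 + 2 + 1 = 11.

11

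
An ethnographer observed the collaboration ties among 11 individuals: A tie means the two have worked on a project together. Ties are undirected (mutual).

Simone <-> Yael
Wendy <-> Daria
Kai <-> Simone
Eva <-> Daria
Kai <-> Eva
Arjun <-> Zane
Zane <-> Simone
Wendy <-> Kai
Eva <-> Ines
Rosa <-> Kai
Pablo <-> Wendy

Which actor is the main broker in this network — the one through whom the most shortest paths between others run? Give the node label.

Kai

Unnormalized betweenness of each node: Arjun:0, Daria:2, Eva:12, Ines:0, Kai:31, Pablo:0, Rosa:0, Simone:23, Wendy:12, Yael:0, Zane:9.
Kai has the largest value, 31, making it the main broker — the node through which the most shortest paths run.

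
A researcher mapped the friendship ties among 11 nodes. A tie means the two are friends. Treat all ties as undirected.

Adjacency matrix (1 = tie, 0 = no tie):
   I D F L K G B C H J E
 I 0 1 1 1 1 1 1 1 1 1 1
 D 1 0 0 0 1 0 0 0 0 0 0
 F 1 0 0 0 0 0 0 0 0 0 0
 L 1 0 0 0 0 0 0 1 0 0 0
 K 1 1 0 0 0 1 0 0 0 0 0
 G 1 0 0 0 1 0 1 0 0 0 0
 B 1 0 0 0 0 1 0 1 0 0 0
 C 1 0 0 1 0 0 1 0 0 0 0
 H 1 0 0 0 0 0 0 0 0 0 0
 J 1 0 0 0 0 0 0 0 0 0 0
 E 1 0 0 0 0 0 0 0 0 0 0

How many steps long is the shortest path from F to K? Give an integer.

One shortest route is F – I – K, which uses 2 edges, and F and K are not directly tied, so nothing shorter exists. So d(F,K) = 2.

2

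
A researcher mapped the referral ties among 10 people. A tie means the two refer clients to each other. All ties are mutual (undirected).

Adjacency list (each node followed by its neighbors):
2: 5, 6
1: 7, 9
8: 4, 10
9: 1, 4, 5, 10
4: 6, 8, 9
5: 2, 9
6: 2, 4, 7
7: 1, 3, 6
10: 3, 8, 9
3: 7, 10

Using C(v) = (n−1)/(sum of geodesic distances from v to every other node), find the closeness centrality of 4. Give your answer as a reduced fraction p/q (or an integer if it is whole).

9/16

Distances from 4: 1:2, 2:2, 3:3, 5:2, 6:1, 7:2, 8:1, 9:1, 10:2. Sum = 16.
n = 10, so closeness = 9/16.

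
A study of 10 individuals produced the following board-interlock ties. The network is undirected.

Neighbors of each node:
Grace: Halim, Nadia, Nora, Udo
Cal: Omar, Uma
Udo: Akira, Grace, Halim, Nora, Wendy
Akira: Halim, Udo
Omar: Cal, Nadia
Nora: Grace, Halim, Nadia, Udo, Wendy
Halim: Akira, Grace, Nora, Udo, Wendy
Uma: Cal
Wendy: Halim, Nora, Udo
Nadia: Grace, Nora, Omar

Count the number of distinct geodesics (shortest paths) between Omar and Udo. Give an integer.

2

The shortest distance is 3. The length-3 paths are: Omar–Nadia–Grace–Udo; Omar–Nadia–Nora–Udo.
That gives 2 distinct shortest paths.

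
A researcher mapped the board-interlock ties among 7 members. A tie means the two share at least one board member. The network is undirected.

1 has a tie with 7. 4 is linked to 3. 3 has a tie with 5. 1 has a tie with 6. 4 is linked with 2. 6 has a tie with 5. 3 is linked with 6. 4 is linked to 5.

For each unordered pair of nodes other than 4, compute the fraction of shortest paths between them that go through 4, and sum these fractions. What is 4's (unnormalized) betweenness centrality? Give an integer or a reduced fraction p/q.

Pairs whose geodesics pass through 4 — 7–2: 2/2; 1–2: 2/2; 3–2: 1; 5–2: 1; 6–2: 2/2.
All other pairs contribute 0.
Summing the contributions gives betweenness(4) = 5.

5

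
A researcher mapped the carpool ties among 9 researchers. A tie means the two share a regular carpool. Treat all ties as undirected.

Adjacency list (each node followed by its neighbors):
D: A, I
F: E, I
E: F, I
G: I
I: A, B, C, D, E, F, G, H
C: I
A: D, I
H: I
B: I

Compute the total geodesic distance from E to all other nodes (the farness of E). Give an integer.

Distances from E: A:2, B:2, C:2, D:2, F:1, G:2, H:2, I:1.
Sum = 2 + 2 + 2 + 2 + 1 + 2 + 2 + 1 = 14.

14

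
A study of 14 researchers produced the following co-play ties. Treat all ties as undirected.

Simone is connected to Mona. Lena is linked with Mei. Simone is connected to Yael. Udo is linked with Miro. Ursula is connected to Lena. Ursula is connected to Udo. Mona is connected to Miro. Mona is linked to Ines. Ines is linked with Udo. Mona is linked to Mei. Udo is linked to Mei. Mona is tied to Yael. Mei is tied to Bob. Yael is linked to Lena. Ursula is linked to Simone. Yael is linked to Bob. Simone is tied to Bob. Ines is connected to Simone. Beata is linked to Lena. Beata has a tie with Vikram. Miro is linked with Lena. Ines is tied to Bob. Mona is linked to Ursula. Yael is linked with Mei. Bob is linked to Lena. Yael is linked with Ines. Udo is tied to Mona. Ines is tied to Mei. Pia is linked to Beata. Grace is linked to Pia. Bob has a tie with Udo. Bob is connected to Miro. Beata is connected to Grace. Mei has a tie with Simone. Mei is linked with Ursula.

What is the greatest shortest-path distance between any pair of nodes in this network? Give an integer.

4

Eccentricity of each node (its greatest distance to any other): Beata:3, Bob:3, Grace:4, Ines:4, Lena:2, Mei:3, Miro:3, Mona:4, Pia:4, Simone:4, Udo:4, Ursula:3, Vikram:4, Yael:3.
The maximum eccentricity is 4, realized for instance by the pair Udo–Grace via Udo – Mei – Lena – Beata – Grace. So the diameter is 4.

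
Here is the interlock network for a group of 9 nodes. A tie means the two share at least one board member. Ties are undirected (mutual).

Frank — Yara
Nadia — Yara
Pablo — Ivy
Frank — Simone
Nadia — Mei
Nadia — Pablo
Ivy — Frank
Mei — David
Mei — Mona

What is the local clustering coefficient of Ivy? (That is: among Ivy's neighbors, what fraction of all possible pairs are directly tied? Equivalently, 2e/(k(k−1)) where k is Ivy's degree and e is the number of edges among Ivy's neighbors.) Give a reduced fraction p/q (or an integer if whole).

0

Ivy's neighbors: Frank and Pablo (k = 2).
Possible neighbor pairs: C(2,2) = 1. Edges among them: none → e = 0.
Clustering(Ivy) = 0/1.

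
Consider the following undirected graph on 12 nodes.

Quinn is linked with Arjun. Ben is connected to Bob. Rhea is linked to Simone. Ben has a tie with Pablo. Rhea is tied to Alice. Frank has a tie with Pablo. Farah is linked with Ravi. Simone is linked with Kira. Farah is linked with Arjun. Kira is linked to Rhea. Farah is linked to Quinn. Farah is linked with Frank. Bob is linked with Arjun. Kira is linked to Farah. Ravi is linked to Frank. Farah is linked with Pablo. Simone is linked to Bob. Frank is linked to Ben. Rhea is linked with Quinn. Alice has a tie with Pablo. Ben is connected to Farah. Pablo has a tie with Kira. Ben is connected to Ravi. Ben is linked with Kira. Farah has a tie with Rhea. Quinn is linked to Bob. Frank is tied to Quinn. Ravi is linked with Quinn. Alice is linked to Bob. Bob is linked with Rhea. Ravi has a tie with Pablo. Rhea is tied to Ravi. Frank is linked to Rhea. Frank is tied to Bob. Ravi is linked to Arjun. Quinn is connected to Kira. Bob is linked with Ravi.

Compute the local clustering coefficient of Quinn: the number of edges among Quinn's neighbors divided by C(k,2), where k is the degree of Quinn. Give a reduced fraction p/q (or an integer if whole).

2/3

Quinn's neighbors: Arjun, Bob, Farah, Frank, Kira, Ravi, and Rhea (k = 7).
Possible neighbor pairs: C(7,2) = 21. Edges among them: Arjun–Bob, Arjun–Farah, Arjun–Ravi, Bob–Frank, Bob–Ravi, Bob–Rhea, Farah–Frank, Farah–Kira, Farah–Ravi, Farah–Rhea, Frank–Ravi, Frank–Rhea, Kira–Rhea, Ravi–Rhea → e = 14.
Clustering(Quinn) = 14/21 = 2/3.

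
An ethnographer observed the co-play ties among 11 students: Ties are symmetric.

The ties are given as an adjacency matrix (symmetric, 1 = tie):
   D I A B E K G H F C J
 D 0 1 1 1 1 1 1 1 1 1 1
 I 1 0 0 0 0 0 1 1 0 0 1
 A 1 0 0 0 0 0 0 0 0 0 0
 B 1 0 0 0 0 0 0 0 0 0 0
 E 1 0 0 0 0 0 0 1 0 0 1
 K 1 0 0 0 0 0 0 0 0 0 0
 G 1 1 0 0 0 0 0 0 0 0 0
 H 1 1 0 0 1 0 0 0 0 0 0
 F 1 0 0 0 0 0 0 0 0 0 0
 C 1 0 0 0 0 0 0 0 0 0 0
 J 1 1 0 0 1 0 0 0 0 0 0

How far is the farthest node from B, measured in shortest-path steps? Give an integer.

2

Distances from B: A:2, C:2, D:1, E:2, F:2, G:2, H:2, I:2, J:2, K:2.
The largest is 2 (to I, A, E, K, G, H, F, C, and J), so the eccentricity of B is 2.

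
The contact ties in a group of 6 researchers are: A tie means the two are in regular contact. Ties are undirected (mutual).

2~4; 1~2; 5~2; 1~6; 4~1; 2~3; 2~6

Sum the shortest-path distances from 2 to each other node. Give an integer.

5

Distances from 2: 1:1, 3:1, 4:1, 5:1, 6:1.
Sum = 1 + 1 + 1 + 1 + 1 = 5.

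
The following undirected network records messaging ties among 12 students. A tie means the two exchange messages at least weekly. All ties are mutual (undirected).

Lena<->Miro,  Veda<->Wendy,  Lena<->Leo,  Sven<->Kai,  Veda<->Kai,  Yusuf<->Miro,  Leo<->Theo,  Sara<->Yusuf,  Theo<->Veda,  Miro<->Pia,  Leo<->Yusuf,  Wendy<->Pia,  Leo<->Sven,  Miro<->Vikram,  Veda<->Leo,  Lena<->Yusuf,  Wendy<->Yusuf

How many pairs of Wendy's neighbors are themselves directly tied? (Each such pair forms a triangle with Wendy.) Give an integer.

0

Wendy's neighbors are Pia, Veda, and Yusuf, but none of them are tied to each other, so no triangle contains Wendy.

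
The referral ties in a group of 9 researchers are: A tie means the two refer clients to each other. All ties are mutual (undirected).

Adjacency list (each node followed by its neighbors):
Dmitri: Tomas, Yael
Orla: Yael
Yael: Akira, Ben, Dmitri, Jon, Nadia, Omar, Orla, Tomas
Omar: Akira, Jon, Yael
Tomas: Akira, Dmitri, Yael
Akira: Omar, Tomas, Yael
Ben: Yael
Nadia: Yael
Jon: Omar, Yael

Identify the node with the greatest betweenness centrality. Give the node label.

Yael

Unnormalized betweenness of each node: Akira:1/2, Ben:0, Dmitri:0, Jon:0, Nadia:0, Omar:1/2, Orla:0, Tomas:1/2, Yael:45/2.
Yael has the largest value, 45/2, making it the main broker — the node through which the most shortest paths run.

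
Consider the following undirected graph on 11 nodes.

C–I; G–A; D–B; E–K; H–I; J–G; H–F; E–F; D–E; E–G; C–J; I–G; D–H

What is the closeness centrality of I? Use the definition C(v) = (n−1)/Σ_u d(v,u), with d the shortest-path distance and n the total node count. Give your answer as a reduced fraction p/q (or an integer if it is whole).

10/19

Distances from I: A:2, B:3, C:1, D:2, E:2, F:2, G:1, H:1, J:2, K:3. Sum = 19.
n = 11, so closeness = 10/19.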